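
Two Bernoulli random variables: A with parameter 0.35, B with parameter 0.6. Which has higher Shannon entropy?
B

For binary distributions, entropy is maximized at p=0.5 and decreases as p moves toward 0 or 1.

H(A) = H(0.35) = 0.9341 bits
H(B) = H(0.6) = 0.9710 bits

Distribution B (p=0.6) is closer to uniform (p=0.5), so it has higher entropy.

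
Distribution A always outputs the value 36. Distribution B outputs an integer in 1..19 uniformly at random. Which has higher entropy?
B

A is deterministic, so H(A) = 0. B is uniform over 19 outcomes, so H(B) = log₂(19) = 4.248 bits. Any distribution with genuine randomness has higher entropy than a deterministic one.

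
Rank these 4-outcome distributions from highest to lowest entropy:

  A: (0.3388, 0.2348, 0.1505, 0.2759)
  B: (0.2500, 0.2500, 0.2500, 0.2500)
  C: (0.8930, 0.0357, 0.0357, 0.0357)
B > A > C

Key insight: Entropy is maximized by uniform distributions and minimized by concentrated distributions.

- Uniform distributions have maximum entropy log₂(4) = 2.0000 bits
- The more "peaked" or concentrated a distribution, the lower its entropy

Entropies:
  H(A) = 1.9437 bits
  H(B) = 2.0000 bits
  H(C) = 0.6604 bits

Ranking: B > A > C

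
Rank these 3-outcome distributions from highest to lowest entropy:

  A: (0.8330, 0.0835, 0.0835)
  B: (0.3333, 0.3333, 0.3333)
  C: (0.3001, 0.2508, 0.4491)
B > C > A

Key insight: Entropy is maximized by uniform distributions and minimized by concentrated distributions.

- Uniform distributions have maximum entropy log₂(3) = 1.5850 bits
- The more "peaked" or concentrated a distribution, the lower its entropy

Entropies:
  H(A) = 0.8178 bits
  H(B) = 1.5850 bits
  H(C) = 1.5402 bits

Ranking: B > C > A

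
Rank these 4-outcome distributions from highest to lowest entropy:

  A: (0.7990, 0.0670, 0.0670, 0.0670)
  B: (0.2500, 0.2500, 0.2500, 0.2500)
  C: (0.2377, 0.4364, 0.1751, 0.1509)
B > C > A

Key insight: Entropy is maximized by uniform distributions and minimized by concentrated distributions.

- Uniform distributions have maximum entropy log₂(4) = 2.0000 bits
- The more "peaked" or concentrated a distribution, the lower its entropy

Entropies:
  H(A) = 1.0425 bits
  H(B) = 2.0000 bits
  H(C) = 1.8666 bits

Ranking: B > C > A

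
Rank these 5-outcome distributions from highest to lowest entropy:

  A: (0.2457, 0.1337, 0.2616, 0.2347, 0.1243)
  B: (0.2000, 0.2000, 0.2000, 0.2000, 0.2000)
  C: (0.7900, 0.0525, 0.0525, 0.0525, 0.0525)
B > A > C

Key insight: Entropy is maximized by uniform distributions and minimized by concentrated distributions.

- Uniform distributions have maximum entropy log₂(5) = 2.3219 bits
- The more "peaked" or concentrated a distribution, the lower its entropy

Entropies:
  H(A) = 2.2564 bits
  H(B) = 2.3219 bits
  H(C) = 1.1615 bits

Ranking: B > A > C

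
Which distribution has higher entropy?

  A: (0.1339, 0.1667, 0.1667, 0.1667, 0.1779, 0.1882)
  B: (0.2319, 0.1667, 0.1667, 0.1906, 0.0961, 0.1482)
A

Both distributions are close to uniform, making this a harder comparison.

H(A) = 2.5775 bits
H(B) = 2.5392 bits

The distribution closer to uniform has higher entropy.
Answer: A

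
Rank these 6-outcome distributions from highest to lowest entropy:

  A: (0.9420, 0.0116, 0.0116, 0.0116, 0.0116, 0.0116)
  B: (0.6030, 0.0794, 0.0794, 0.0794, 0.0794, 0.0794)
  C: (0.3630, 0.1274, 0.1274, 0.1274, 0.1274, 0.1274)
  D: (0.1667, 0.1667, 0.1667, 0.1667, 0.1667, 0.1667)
D > C > B > A

Key insight: Entropy is maximized by uniform distributions and minimized by concentrated distributions.

Entropies:
  H(A) = 0.4541 bits
  H(B) = 1.8910 bits
  H(C) = 2.4242 bits
  H(D) = 2.5850 bits

Ranking: D > C > B > A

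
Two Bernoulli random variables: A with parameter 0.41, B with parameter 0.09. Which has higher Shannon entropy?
A

For binary distributions, entropy is maximized at p=0.5 and decreases as p moves toward 0 or 1.

H(A) = H(0.41) = 0.9765 bits
H(B) = H(0.09) = 0.4365 bits

Distribution A (p=0.41) is closer to uniform (p=0.5), so it has higher entropy.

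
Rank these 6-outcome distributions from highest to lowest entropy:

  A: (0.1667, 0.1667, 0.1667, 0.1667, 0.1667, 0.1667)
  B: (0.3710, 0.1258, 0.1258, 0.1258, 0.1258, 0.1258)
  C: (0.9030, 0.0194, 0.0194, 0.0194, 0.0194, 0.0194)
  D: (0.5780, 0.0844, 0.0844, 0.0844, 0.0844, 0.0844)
A > B > D > C

Key insight: Entropy is maximized by uniform distributions and minimized by concentrated distributions.

Entropies:
  H(A) = 2.5850 bits
  H(B) = 2.4119 bits
  H(C) = 0.6846 bits
  H(D) = 1.9622 bits

Ranking: A > B > D > C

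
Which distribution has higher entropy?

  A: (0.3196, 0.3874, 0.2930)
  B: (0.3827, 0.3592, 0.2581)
A

Both distributions are close to uniform, making this a harder comparison.

H(A) = 1.5749 bits
H(B) = 1.5652 bits

The distribution closer to uniform has higher entropy.
Answer: A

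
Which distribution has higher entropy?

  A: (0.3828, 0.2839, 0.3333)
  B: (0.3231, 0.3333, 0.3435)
B

Both distributions are close to uniform, making this a harder comparison.

H(A) = 1.5743 bits
H(B) = 1.5845 bits

The distribution closer to uniform has higher entropy.
Answer: B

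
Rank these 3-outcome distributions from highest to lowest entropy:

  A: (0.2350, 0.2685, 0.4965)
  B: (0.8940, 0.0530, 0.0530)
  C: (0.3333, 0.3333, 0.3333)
C > A > B

Key insight: Entropy is maximized by uniform distributions and minimized by concentrated distributions.

- Uniform distributions have maximum entropy log₂(3) = 1.5850 bits
- The more "peaked" or concentrated a distribution, the lower its entropy

Entropies:
  H(A) = 1.5019 bits
  H(B) = 0.5937 bits
  H(C) = 1.5850 bits

Ranking: C > A > B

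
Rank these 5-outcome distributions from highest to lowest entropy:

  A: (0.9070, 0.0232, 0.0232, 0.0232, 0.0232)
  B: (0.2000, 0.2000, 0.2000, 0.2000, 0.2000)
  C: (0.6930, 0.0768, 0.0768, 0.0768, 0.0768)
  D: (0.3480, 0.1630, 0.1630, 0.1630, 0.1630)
B > D > C > A

Key insight: Entropy is maximized by uniform distributions and minimized by concentrated distributions.

Entropies:
  H(A) = 0.6324 bits
  H(B) = 2.3219 bits
  H(C) = 1.5037 bits
  H(D) = 2.2363 bits

Ranking: B > D > C > A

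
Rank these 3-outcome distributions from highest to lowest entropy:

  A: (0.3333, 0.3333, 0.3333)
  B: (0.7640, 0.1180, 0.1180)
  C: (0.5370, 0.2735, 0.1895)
A > C > B

Key insight: Entropy is maximized by uniform distributions and minimized by concentrated distributions.

- Uniform distributions have maximum entropy log₂(3) = 1.5850 bits
- The more "peaked" or concentrated a distribution, the lower its entropy

Entropies:
  H(A) = 1.5850 bits
  H(B) = 1.0243 bits
  H(C) = 1.4480 bits

Ranking: A > C > B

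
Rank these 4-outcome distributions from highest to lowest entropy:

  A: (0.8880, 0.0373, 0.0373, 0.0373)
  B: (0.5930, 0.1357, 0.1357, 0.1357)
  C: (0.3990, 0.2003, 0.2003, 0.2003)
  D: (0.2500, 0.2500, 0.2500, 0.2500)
D > C > B > A

Key insight: Entropy is maximized by uniform distributions and minimized by concentrated distributions.

Entropies:
  H(A) = 0.6834 bits
  H(B) = 1.6200 bits
  H(C) = 1.9229 bits
  H(D) = 2.0000 bits

Ranking: D > C > B > A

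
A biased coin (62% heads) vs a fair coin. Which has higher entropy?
Fair coin

The fair coin is uniform (p=0.5), maximizing binary entropy at 1 bit. The biased coin has H(0.62) ≈ 0.958 bits — its outcome is more predictable, so its entropy is lower.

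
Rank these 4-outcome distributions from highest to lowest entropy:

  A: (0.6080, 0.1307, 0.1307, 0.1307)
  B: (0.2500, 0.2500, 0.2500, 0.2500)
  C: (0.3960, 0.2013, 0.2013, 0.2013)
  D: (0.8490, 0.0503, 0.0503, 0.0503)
B > C > A > D

Key insight: Entropy is maximized by uniform distributions and minimized by concentrated distributions.

Entropies:
  H(A) = 1.5874 bits
  H(B) = 2.0000 bits
  H(C) = 1.9259 bits
  H(D) = 0.8517 bits

Ranking: B > C > A > D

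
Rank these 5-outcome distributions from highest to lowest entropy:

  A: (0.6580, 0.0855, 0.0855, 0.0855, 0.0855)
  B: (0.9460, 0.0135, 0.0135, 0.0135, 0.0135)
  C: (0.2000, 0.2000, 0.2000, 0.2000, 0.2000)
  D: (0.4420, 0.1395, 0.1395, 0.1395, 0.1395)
C > D > A > B

Key insight: Entropy is maximized by uniform distributions and minimized by concentrated distributions.

Entropies:
  H(A) = 1.6107 bits
  H(B) = 0.4112 bits
  H(C) = 2.3219 bits
  H(D) = 2.1063 bits

Ranking: C > D > A > B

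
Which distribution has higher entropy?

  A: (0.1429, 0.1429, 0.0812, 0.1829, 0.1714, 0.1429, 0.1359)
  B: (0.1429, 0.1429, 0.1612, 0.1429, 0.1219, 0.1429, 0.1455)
B

Both distributions are close to uniform, making this a harder comparison.

H(A) = 2.7730 bits
H(B) = 2.8033 bits

The distribution closer to uniform has higher entropy.
Answer: B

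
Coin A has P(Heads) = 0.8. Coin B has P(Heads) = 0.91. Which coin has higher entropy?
A

For binary distributions, entropy is maximized at p=0.5 and decreases as p moves toward 0 or 1.

H(A) = H(0.8) = 0.7219 bits
H(B) = H(0.91) = 0.4365 bits

Distribution A (p=0.8) is closer to uniform (p=0.5), so it has higher entropy.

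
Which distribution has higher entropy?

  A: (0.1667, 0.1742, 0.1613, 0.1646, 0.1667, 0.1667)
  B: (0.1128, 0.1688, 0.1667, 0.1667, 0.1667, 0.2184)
A

Both distributions are close to uniform, making this a harder comparison.

H(A) = 2.5846 bits
H(B) = 2.5602 bits

The distribution closer to uniform has higher entropy.
Answer: A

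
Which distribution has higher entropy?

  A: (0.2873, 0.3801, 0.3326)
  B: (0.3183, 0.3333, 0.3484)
B

Both distributions are close to uniform, making this a harder comparison.

H(A) = 1.5756 bits
H(B) = 1.5840 bits

The distribution closer to uniform has higher entropy.
Answer: B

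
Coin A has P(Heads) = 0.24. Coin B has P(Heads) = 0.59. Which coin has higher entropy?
B

For binary distributions, entropy is maximized at p=0.5 and decreases as p moves toward 0 or 1.

H(A) = H(0.24) = 0.7950 bits
H(B) = H(0.59) = 0.9765 bits

Distribution B (p=0.59) is closer to uniform (p=0.5), so it has higher entropy.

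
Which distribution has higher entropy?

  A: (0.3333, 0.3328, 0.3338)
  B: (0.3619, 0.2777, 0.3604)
A

Both distributions are close to uniform, making this a harder comparison.

H(A) = 1.5850 bits
H(B) = 1.5746 bits

The distribution closer to uniform has higher entropy.
Answer: A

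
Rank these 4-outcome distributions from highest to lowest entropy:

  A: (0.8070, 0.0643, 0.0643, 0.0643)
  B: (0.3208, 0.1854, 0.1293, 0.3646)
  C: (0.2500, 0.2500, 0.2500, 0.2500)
C > B > A

Key insight: Entropy is maximized by uniform distributions and minimized by concentrated distributions.

- Uniform distributions have maximum entropy log₂(4) = 2.0000 bits
- The more "peaked" or concentrated a distribution, the lower its entropy

Entropies:
  H(A) = 1.0136 bits
  H(B) = 1.8892 bits
  H(C) = 2.0000 bits

Ranking: C > B > A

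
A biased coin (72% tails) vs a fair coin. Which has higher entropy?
Fair coin

The fair coin is uniform (p=0.5), maximizing binary entropy at 1 bit. The biased coin has H(0.72) ≈ 0.855 bits — its outcome is more predictable, so its entropy is lower.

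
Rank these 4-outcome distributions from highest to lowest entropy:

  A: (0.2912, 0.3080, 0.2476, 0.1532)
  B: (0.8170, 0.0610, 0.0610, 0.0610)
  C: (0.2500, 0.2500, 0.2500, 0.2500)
C > A > B

Key insight: Entropy is maximized by uniform distributions and minimized by concentrated distributions.

- Uniform distributions have maximum entropy log₂(4) = 2.0000 bits
- The more "peaked" or concentrated a distribution, the lower its entropy

Entropies:
  H(A) = 1.9549 bits
  H(B) = 0.9766 bits
  H(C) = 2.0000 bits

Ranking: C > A > B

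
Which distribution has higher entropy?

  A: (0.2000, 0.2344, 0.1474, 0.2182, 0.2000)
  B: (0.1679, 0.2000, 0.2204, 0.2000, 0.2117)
B

Both distributions are close to uniform, making this a harder comparison.

H(A) = 2.3057 bits
H(B) = 2.3161 bits

The distribution closer to uniform has higher entropy.
Answer: B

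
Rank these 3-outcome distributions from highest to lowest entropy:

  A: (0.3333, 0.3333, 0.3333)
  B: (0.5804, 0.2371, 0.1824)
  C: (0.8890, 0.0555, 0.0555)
A > B > C

Key insight: Entropy is maximized by uniform distributions and minimized by concentrated distributions.

- Uniform distributions have maximum entropy log₂(3) = 1.5850 bits
- The more "peaked" or concentrated a distribution, the lower its entropy

Entropies:
  H(A) = 1.5850 bits
  H(B) = 1.3957 bits
  H(C) = 0.6139 bits

Ranking: A > B > C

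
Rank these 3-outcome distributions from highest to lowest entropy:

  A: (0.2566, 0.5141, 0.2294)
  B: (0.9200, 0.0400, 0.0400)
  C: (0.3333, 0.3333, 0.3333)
C > A > B

Key insight: Entropy is maximized by uniform distributions and minimized by concentrated distributions.

- Uniform distributions have maximum entropy log₂(3) = 1.5850 bits
- The more "peaked" or concentrated a distribution, the lower its entropy

Entropies:
  H(A) = 1.4843 bits
  H(B) = 0.4822 bits
  H(C) = 1.5850 bits

Ranking: C > A > B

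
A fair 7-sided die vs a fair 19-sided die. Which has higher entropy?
19-sided die

Both are uniform distributions; for uniform over n outcomes, H = log₂(n). H(7-sided) = log₂(7) = 2.807 bits and H(19-sided) = log₂(19) = 4.248 bits. More outcomes in a uniform distribution means higher entropy.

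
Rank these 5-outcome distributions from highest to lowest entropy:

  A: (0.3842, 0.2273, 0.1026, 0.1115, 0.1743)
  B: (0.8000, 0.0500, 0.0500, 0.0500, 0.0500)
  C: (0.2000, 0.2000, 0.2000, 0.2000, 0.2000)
C > A > B

Key insight: Entropy is maximized by uniform distributions and minimized by concentrated distributions.

- Uniform distributions have maximum entropy log₂(5) = 2.3219 bits
- The more "peaked" or concentrated a distribution, the lower its entropy

Entropies:
  H(A) = 2.1453 bits
  H(B) = 1.1219 bits
  H(C) = 2.3219 bits

Ranking: C > A > B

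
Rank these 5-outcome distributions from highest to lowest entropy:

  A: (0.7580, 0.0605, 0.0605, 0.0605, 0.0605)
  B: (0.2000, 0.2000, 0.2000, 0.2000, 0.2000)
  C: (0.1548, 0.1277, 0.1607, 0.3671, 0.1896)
B > C > A

Key insight: Entropy is maximized by uniform distributions and minimized by concentrated distributions.

- Uniform distributions have maximum entropy log₂(5) = 2.3219 bits
- The more "peaked" or concentrated a distribution, the lower its entropy

Entropies:
  H(A) = 1.2824 bits
  H(B) = 2.3219 bits
  H(C) = 2.2053 bits

Ranking: B > C > A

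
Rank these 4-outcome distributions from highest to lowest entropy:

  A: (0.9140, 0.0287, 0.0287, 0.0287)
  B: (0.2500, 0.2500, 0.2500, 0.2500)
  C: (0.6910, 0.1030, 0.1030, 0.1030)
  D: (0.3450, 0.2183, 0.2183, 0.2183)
B > D > C > A

Key insight: Entropy is maximized by uniform distributions and minimized by concentrated distributions.

Entropies:
  H(A) = 0.5593 bits
  H(B) = 2.0000 bits
  H(C) = 1.3818 bits
  H(D) = 1.9677 bits

Ranking: B > D > C > A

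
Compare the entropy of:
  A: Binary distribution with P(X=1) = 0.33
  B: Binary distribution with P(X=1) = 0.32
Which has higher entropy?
A

For binary distributions, entropy is maximized at p=0.5 and decreases as p moves toward 0 or 1.

H(A) = H(0.33) = 0.9149 bits
H(B) = H(0.32) = 0.9044 bits

Distribution A (p=0.33) is closer to uniform (p=0.5), so it has higher entropy.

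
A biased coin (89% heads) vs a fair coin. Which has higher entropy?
Fair coin

The fair coin is uniform (p=0.5), maximizing binary entropy at 1 bit. The biased coin has H(0.89) ≈ 0.500 bits — its outcome is more predictable, so its entropy is lower.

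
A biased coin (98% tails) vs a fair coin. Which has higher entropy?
Fair coin

The fair coin is uniform (p=0.5), maximizing binary entropy at 1 bit. The biased coin has H(0.98) ≈ 0.141 bits — its outcome is more predictable, so its entropy is lower.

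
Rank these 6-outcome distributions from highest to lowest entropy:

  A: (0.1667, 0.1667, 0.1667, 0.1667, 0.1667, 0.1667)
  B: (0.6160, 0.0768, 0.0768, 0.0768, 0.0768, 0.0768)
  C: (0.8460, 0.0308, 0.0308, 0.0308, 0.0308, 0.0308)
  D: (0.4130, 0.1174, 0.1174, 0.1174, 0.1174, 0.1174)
A > D > B > C

Key insight: Entropy is maximized by uniform distributions and minimized by concentrated distributions.

Entropies:
  H(A) = 2.5850 bits
  H(B) = 1.8524 bits
  H(C) = 0.9773 bits
  H(D) = 2.3410 bits

Ranking: A > D > B > C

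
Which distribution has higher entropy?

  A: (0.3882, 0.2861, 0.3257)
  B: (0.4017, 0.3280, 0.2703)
A

Both distributions are close to uniform, making this a harder comparison.

H(A) = 1.5736 bits
H(B) = 1.5662 bits

The distribution closer to uniform has higher entropy.
Answer: A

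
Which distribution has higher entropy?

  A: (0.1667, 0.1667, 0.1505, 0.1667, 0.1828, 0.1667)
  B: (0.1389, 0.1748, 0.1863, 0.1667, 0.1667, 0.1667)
A

Both distributions are close to uniform, making this a harder comparison.

H(A) = 2.5827 bits
H(B) = 2.5795 bits

The distribution closer to uniform has higher entropy.
Answer: A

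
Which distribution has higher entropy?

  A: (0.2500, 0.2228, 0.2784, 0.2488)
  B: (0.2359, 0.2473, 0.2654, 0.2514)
B

Both distributions are close to uniform, making this a harder comparison.

H(A) = 1.9955 bits
H(B) = 1.9987 bits

The distribution closer to uniform has higher entropy.
Answer: B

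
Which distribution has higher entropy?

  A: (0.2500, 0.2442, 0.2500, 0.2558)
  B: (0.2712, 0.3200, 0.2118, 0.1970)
A

Both distributions are close to uniform, making this a harder comparison.

H(A) = 1.9998 bits
H(B) = 1.9726 bits

The distribution closer to uniform has higher entropy.
Answer: A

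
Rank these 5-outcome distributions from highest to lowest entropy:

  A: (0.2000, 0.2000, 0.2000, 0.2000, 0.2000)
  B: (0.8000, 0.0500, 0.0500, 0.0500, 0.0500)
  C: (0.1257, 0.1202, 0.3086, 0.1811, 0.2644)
A > C > B

Key insight: Entropy is maximized by uniform distributions and minimized by concentrated distributions.

- Uniform distributions have maximum entropy log₂(5) = 2.3219 bits
- The more "peaked" or concentrated a distribution, the lower its entropy

Entropies:
  H(A) = 2.3219 bits
  H(B) = 1.1219 bits
  H(C) = 2.2208 bits

Ranking: A > C > B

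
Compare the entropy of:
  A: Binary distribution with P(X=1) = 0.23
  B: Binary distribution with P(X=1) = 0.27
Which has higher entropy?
B

For binary distributions, entropy is maximized at p=0.5 and decreases as p moves toward 0 or 1.

H(A) = H(0.23) = 0.7780 bits
H(B) = H(0.27) = 0.8415 bits

Distribution B (p=0.27) is closer to uniform (p=0.5), so it has higher entropy.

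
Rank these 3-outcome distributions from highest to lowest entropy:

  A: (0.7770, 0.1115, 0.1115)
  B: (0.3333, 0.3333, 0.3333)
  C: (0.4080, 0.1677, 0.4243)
B > C > A

Key insight: Entropy is maximized by uniform distributions and minimized by concentrated distributions.

- Uniform distributions have maximum entropy log₂(3) = 1.5850 bits
- The more "peaked" or concentrated a distribution, the lower its entropy

Entropies:
  H(A) = 0.9886 bits
  H(B) = 1.5850 bits
  H(C) = 1.4845 bits

Ranking: B > C > A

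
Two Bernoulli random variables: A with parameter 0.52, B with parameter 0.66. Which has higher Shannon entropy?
A

For binary distributions, entropy is maximized at p=0.5 and decreases as p moves toward 0 or 1.

H(A) = H(0.52) = 0.9988 bits
H(B) = H(0.66) = 0.9248 bits

Distribution A (p=0.52) is closer to uniform (p=0.5), so it has higher entropy.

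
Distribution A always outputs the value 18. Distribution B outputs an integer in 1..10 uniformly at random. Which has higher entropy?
B

A is deterministic, so H(A) = 0. B is uniform over 10 outcomes, so H(B) = log₂(10) = 3.322 bits. Any distribution with genuine randomness has higher entropy than a deterministic one.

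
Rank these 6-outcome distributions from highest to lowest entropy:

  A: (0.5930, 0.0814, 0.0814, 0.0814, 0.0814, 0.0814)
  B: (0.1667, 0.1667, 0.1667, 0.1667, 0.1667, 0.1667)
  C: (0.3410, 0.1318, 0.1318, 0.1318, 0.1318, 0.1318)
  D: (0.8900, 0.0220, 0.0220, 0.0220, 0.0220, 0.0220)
B > C > A > D

Key insight: Entropy is maximized by uniform distributions and minimized by concentrated distributions.

Entropies:
  H(A) = 1.9199 bits
  H(B) = 2.5850 bits
  H(C) = 2.4559 bits
  H(D) = 0.7553 bits

Ranking: B > C > A > D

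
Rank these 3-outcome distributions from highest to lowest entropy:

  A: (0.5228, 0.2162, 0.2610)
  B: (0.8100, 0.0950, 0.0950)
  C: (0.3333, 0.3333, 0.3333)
C > A > B

Key insight: Entropy is maximized by uniform distributions and minimized by concentrated distributions.

- Uniform distributions have maximum entropy log₂(3) = 1.5850 bits
- The more "peaked" or concentrated a distribution, the lower its entropy

Entropies:
  H(A) = 1.4727 bits
  H(B) = 0.8915 bits
  H(C) = 1.5850 bits

Ranking: C > A > B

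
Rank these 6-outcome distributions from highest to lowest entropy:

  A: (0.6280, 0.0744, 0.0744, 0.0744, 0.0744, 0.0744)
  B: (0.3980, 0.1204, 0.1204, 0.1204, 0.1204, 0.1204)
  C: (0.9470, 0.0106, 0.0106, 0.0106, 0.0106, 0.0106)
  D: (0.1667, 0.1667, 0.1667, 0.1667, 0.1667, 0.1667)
D > B > A > C

Key insight: Entropy is maximized by uniform distributions and minimized by concentrated distributions.

Entropies:
  H(A) = 1.8160 bits
  H(B) = 2.3676 bits
  H(C) = 0.4221 bits
  H(D) = 2.5850 bits

Ranking: D > B > A > C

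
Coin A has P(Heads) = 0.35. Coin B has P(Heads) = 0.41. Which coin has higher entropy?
B

For binary distributions, entropy is maximized at p=0.5 and decreases as p moves toward 0 or 1.

H(A) = H(0.35) = 0.9341 bits
H(B) = H(0.41) = 0.9765 bits

Distribution B (p=0.41) is closer to uniform (p=0.5), so it has higher entropy.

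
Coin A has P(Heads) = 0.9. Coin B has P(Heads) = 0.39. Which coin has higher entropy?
B

For binary distributions, entropy is maximized at p=0.5 and decreases as p moves toward 0 or 1.

H(A) = H(0.9) = 0.4690 bits
H(B) = H(0.39) = 0.9648 bits

Distribution B (p=0.39) is closer to uniform (p=0.5), so it has higher entropy.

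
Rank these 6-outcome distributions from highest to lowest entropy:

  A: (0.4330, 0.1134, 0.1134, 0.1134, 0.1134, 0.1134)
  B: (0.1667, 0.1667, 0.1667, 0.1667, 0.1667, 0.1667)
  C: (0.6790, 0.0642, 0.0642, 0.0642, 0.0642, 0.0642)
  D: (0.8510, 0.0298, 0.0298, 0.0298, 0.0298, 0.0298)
B > A > C > D

Key insight: Entropy is maximized by uniform distributions and minimized by concentrated distributions.

Entropies:
  H(A) = 2.3035 bits
  H(B) = 2.5850 bits
  H(C) = 1.6508 bits
  H(D) = 0.9533 bits

Ranking: B > A > C > D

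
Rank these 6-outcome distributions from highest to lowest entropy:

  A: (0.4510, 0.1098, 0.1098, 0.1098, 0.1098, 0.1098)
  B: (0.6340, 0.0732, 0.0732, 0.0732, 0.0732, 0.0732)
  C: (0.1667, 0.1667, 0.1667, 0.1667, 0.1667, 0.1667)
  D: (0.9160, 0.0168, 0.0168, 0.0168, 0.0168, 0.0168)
C > A > B > D

Key insight: Entropy is maximized by uniform distributions and minimized by concentrated distributions.

Entropies:
  H(A) = 2.2678 bits
  H(B) = 1.7974 bits
  H(C) = 2.5850 bits
  H(D) = 0.6112 bits

Ranking: C > A > B > D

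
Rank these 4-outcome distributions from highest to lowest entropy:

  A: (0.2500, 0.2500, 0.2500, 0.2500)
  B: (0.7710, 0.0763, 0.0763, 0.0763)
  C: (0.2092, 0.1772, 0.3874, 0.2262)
A > C > B

Key insight: Entropy is maximized by uniform distributions and minimized by concentrated distributions.

- Uniform distributions have maximum entropy log₂(4) = 2.0000 bits
- The more "peaked" or concentrated a distribution, the lower its entropy

Entropies:
  H(A) = 2.0000 bits
  H(B) = 1.1392 bits
  H(C) = 1.9296 bits

Ranking: A > C > B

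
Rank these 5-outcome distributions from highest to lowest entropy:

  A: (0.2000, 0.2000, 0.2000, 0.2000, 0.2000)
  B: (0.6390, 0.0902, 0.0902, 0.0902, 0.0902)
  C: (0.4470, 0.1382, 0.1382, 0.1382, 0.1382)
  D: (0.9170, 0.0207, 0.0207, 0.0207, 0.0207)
A > C > B > D

Key insight: Entropy is maximized by uniform distributions and minimized by concentrated distributions.

Entropies:
  H(A) = 2.3219 bits
  H(B) = 1.6655 bits
  H(C) = 2.0979 bits
  H(D) = 0.5787 bits

Ranking: A > C > B > D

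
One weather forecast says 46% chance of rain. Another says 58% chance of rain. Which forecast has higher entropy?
46% forecast

Treat each forecast as a Bernoulli distribution. Binary entropy is maximized at p=0.5 and falls off symmetrically toward 0 or 1. The 46% forecast is closer to 50%, so it is more uncertain. H(46%) ≈ 0.995 bits, H(58%) ≈ 0.981 bits.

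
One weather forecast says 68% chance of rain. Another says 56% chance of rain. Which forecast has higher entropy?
56% forecast

Treat each forecast as a Bernoulli distribution. Binary entropy is maximized at p=0.5 and falls off symmetrically toward 0 or 1. The 56% forecast is closer to 50%, so it is more uncertain. H(68%) ≈ 0.904 bits, H(56%) ≈ 0.990 bits.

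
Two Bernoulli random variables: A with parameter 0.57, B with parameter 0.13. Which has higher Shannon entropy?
A

For binary distributions, entropy is maximized at p=0.5 and decreases as p moves toward 0 or 1.

H(A) = H(0.57) = 0.9858 bits
H(B) = H(0.13) = 0.5574 bits

Distribution A (p=0.57) is closer to uniform (p=0.5), so it has higher entropy.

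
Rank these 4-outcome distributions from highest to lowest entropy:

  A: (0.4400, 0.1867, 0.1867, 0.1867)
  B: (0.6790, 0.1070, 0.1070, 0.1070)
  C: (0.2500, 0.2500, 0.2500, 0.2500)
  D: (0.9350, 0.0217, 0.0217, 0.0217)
C > A > B > D

Key insight: Entropy is maximized by uniform distributions and minimized by concentrated distributions.

Entropies:
  H(A) = 1.8772 bits
  H(B) = 1.4142 bits
  H(C) = 2.0000 bits
  H(D) = 0.4500 bits

Ranking: C > A > B > D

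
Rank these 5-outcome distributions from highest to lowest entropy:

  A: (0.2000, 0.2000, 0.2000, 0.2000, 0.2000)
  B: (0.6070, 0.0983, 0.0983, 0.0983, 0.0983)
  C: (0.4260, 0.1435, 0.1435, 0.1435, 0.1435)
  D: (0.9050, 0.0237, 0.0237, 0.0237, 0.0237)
A > C > B > D

Key insight: Entropy is maximized by uniform distributions and minimized by concentrated distributions.

Entropies:
  H(A) = 2.3219 bits
  H(B) = 1.7527 bits
  H(C) = 2.1321 bits
  H(D) = 0.6429 bits

Ranking: A > C > B > D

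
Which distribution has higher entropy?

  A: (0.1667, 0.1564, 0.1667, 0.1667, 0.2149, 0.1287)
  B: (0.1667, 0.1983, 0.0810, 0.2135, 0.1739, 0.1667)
A

Both distributions are close to uniform, making this a harder comparison.

H(A) = 2.5685 bits
H(B) = 2.5326 bits

The distribution closer to uniform has higher entropy.
Answer: A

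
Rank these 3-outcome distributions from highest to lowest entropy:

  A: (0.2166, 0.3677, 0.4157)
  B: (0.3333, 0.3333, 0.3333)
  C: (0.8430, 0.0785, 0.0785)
B > A > C

Key insight: Entropy is maximized by uniform distributions and minimized by concentrated distributions.

- Uniform distributions have maximum entropy log₂(3) = 1.5850 bits
- The more "peaked" or concentrated a distribution, the lower its entropy

Entropies:
  H(A) = 1.5352 bits
  H(B) = 1.5850 bits
  H(C) = 0.7841 bits

Ranking: B > A > C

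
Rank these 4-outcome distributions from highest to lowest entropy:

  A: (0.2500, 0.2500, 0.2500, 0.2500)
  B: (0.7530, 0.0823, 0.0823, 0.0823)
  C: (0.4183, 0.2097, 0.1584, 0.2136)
A > C > B

Key insight: Entropy is maximized by uniform distributions and minimized by concentrated distributions.

- Uniform distributions have maximum entropy log₂(4) = 2.0000 bits
- The more "peaked" or concentrated a distribution, the lower its entropy

Entropies:
  H(A) = 2.0000 bits
  H(B) = 1.1980 bits
  H(C) = 1.8954 bits

Ranking: A > C > B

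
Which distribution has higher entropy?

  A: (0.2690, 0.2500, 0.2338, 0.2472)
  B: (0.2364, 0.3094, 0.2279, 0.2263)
A

Both distributions are close to uniform, making this a harder comparison.

H(A) = 1.9982 bits
H(B) = 1.9869 bits

The distribution closer to uniform has higher entropy.
Answer: A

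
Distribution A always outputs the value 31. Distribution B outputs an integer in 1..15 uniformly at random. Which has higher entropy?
B

A is deterministic, so H(A) = 0. B is uniform over 15 outcomes, so H(B) = log₂(15) = 3.907 bits. Any distribution with genuine randomness has higher entropy than a deterministic one.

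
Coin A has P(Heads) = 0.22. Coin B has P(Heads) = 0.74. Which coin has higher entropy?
B

For binary distributions, entropy is maximized at p=0.5 and decreases as p moves toward 0 or 1.

H(A) = H(0.22) = 0.7602 bits
H(B) = H(0.74) = 0.8267 bits

Distribution B (p=0.74) is closer to uniform (p=0.5), so it has higher entropy.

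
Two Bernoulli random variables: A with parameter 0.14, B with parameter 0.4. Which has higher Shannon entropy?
B

For binary distributions, entropy is maximized at p=0.5 and decreases as p moves toward 0 or 1.

H(A) = H(0.14) = 0.5842 bits
H(B) = H(0.4) = 0.9710 bits

Distribution B (p=0.4) is closer to uniform (p=0.5), so it has higher entropy.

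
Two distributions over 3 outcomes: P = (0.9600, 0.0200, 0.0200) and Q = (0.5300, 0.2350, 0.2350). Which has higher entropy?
Q

P is highly concentrated on one outcome (96%), making it nearly deterministic. Q spreads its mass more evenly (max 53%). The more spread-out distribution has higher entropy: H(P) ≈ 0.282 bits, H(Q) ≈ 1.467 bits.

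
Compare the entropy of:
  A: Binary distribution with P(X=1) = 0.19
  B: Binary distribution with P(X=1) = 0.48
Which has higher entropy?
B

For binary distributions, entropy is maximized at p=0.5 and decreases as p moves toward 0 or 1.

H(A) = H(0.19) = 0.7015 bits
H(B) = H(0.48) = 0.9988 bits

Distribution B (p=0.48) is closer to uniform (p=0.5), so it has higher entropy.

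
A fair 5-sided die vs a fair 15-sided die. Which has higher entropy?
15-sided die

Both are uniform distributions; for uniform over n outcomes, H = log₂(n). H(5-sided) = log₂(5) = 2.322 bits and H(15-sided) = log₂(15) = 3.907 bits. More outcomes in a uniform distribution means higher entropy.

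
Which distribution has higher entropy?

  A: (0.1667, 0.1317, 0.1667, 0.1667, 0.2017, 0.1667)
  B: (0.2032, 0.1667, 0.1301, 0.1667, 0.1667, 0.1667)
A

Both distributions are close to uniform, making this a harder comparison.

H(A) = 2.5743 bits
H(B) = 2.5733 bits

The distribution closer to uniform has higher entropy.
Answer: A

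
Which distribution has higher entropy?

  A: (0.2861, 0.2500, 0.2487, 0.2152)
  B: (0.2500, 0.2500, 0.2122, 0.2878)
A

Both distributions are close to uniform, making this a harder comparison.

H(A) = 1.9927 bits
H(B) = 1.9917 bits

The distribution closer to uniform has higher entropy.
Answer: A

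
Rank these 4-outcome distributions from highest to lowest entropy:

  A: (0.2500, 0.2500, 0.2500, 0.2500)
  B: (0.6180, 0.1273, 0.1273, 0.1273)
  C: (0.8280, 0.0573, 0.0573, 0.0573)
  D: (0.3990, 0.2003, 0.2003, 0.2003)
A > D > B > C

Key insight: Entropy is maximized by uniform distributions and minimized by concentrated distributions.

Entropies:
  H(A) = 2.0000 bits
  H(B) = 1.5649 bits
  H(C) = 0.9349 bits
  H(D) = 1.9229 bits

Ranking: A > D > B > C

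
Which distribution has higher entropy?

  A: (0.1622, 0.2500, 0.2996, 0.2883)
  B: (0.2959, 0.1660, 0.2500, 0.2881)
B

Both distributions are close to uniform, making this a harder comparison.

H(A) = 1.9639 bits
H(B) = 1.9672 bits

The distribution closer to uniform has higher entropy.
Answer: B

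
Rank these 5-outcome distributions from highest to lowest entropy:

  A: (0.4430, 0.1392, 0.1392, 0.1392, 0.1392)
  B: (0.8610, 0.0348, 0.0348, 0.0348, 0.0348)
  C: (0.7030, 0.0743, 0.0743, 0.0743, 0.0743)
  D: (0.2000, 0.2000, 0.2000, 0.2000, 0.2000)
D > A > C > B

Key insight: Entropy is maximized by uniform distributions and minimized by concentrated distributions.

Entropies:
  H(A) = 2.1046 bits
  H(B) = 0.8596 bits
  H(C) = 1.4716 bits
  H(D) = 2.3219 bits

Ranking: D > A > C > B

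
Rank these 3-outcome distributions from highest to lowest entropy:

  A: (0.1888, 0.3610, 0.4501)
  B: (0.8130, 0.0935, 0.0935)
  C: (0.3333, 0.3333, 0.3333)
C > A > B

Key insight: Entropy is maximized by uniform distributions and minimized by concentrated distributions.

- Uniform distributions have maximum entropy log₂(3) = 1.5850 bits
- The more "peaked" or concentrated a distribution, the lower its entropy

Entropies:
  H(A) = 1.5031 bits
  H(B) = 0.8822 bits
  H(C) = 1.5850 bits

Ranking: C > A > B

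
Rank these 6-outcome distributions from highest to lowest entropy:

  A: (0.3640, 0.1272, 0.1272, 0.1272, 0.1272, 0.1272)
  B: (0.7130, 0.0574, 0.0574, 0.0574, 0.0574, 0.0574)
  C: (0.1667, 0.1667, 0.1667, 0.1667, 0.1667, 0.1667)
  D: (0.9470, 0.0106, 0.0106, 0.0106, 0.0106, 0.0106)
C > A > B > D

Key insight: Entropy is maximized by uniform distributions and minimized by concentrated distributions.

Entropies:
  H(A) = 2.4227 bits
  H(B) = 1.5312 bits
  H(C) = 2.5850 bits
  H(D) = 0.4221 bits

Ranking: C > A > B > D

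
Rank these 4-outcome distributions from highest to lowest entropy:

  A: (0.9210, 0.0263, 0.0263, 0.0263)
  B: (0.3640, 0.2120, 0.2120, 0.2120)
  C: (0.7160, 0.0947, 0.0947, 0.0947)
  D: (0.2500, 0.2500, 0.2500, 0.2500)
D > B > C > A

Key insight: Entropy is maximized by uniform distributions and minimized by concentrated distributions.

Entropies:
  H(A) = 0.5239 bits
  H(B) = 1.9540 bits
  H(C) = 1.3110 bits
  H(D) = 2.0000 bits

Ranking: D > B > C > A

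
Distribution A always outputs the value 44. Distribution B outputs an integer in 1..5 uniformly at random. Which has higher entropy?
B

A is deterministic, so H(A) = 0. B is uniform over 5 outcomes, so H(B) = log₂(5) = 2.322 bits. Any distribution with genuine randomness has higher entropy than a deterministic one.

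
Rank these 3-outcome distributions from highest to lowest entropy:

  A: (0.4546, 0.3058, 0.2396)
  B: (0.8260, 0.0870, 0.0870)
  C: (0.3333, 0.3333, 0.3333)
C > A > B

Key insight: Entropy is maximized by uniform distributions and minimized by concentrated distributions.

- Uniform distributions have maximum entropy log₂(3) = 1.5850 bits
- The more "peaked" or concentrated a distribution, the lower its entropy

Entropies:
  H(A) = 1.5336 bits
  H(B) = 0.8408 bits
  H(C) = 1.5850 bits

Ranking: C > A > B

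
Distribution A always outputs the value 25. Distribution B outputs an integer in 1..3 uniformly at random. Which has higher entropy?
B

A is deterministic, so H(A) = 0. B is uniform over 3 outcomes, so H(B) = log₂(3) = 1.585 bits. Any distribution with genuine randomness has higher entropy than a deterministic one.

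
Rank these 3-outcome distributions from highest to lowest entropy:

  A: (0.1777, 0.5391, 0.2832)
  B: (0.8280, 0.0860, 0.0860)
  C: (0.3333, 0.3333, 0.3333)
C > A > B

Key insight: Entropy is maximized by uniform distributions and minimized by concentrated distributions.

- Uniform distributions have maximum entropy log₂(3) = 1.5850 bits
- The more "peaked" or concentrated a distribution, the lower its entropy

Entropies:
  H(A) = 1.4389 bits
  H(B) = 0.8343 bits
  H(C) = 1.5850 bits

Ranking: C > A > B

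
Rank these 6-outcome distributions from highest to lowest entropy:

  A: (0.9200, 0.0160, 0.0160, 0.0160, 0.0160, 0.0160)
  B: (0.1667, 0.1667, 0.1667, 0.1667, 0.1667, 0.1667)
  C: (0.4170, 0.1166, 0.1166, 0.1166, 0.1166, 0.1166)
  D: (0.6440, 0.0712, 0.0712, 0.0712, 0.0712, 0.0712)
B > C > D > A

Key insight: Entropy is maximized by uniform distributions and minimized by concentrated distributions.

Entropies:
  H(A) = 0.5879 bits
  H(B) = 2.5850 bits
  H(C) = 2.3337 bits
  H(D) = 1.7659 bits

Ranking: B > C > D > A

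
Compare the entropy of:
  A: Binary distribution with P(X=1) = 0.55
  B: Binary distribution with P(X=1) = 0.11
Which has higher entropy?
A

For binary distributions, entropy is maximized at p=0.5 and decreases as p moves toward 0 or 1.

H(A) = H(0.55) = 0.9928 bits
H(B) = H(0.11) = 0.4999 bits

Distribution A (p=0.55) is closer to uniform (p=0.5), so it has higher entropy.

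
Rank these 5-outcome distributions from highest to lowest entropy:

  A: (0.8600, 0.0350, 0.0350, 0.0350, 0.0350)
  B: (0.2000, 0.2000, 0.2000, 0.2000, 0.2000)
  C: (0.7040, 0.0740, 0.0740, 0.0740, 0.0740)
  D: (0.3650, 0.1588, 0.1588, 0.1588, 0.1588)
B > D > C > A

Key insight: Entropy is maximized by uniform distributions and minimized by concentrated distributions.

Entropies:
  H(A) = 0.8642 bits
  H(B) = 2.3219 bits
  H(C) = 1.4683 bits
  H(D) = 2.2168 bits

Ranking: B > D > C > A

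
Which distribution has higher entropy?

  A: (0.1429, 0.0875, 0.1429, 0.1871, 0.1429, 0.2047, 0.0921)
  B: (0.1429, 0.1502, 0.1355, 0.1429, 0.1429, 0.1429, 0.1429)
B

Both distributions are close to uniform, making this a harder comparison.

H(A) = 2.7485 bits
H(B) = 2.8068 bits

The distribution closer to uniform has higher entropy.
Answer: B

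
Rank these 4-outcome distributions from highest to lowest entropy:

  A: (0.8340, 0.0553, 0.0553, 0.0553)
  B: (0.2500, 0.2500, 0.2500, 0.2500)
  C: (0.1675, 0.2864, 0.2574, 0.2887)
B > C > A

Key insight: Entropy is maximized by uniform distributions and minimized by concentrated distributions.

- Uniform distributions have maximum entropy log₂(4) = 2.0000 bits
- The more "peaked" or concentrated a distribution, the lower its entropy

Entropies:
  H(A) = 0.9116 bits
  H(B) = 2.0000 bits
  H(C) = 1.9699 bits

Ranking: B > C > A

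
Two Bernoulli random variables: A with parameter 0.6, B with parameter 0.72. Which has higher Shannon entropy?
A

For binary distributions, entropy is maximized at p=0.5 and decreases as p moves toward 0 or 1.

H(A) = H(0.6) = 0.9710 bits
H(B) = H(0.72) = 0.8555 bits

Distribution A (p=0.6) is closer to uniform (p=0.5), so it has higher entropy.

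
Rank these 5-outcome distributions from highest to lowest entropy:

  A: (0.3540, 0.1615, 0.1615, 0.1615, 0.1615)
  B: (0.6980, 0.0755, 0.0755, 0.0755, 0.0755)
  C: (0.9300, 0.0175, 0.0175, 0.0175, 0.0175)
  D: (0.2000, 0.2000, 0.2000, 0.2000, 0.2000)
D > A > B > C

Key insight: Entropy is maximized by uniform distributions and minimized by concentrated distributions.

Entropies:
  H(A) = 2.2296 bits
  H(B) = 1.4877 bits
  H(C) = 0.5059 bits
  H(D) = 2.3219 bits

Ranking: D > A > B > C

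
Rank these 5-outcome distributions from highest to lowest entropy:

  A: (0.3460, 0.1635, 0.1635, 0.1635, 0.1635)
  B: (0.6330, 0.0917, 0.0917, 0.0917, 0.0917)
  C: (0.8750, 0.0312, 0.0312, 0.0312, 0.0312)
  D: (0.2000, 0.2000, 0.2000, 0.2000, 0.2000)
D > A > B > C

Key insight: Entropy is maximized by uniform distributions and minimized by concentrated distributions.

Entropies:
  H(A) = 2.2384 bits
  H(B) = 1.6823 bits
  H(C) = 0.7936 bits
  H(D) = 2.3219 bits

Ranking: D > A > B > C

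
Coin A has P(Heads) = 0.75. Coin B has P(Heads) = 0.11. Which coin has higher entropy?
A

For binary distributions, entropy is maximized at p=0.5 and decreases as p moves toward 0 or 1.

H(A) = H(0.75) = 0.8113 bits
H(B) = H(0.11) = 0.4999 bits

Distribution A (p=0.75) is closer to uniform (p=0.5), so it has higher entropy.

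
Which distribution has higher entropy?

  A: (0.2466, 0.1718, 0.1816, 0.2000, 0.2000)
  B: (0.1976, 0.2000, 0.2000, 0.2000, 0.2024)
B

Both distributions are close to uniform, making this a harder comparison.

H(A) = 2.3104 bits
H(B) = 2.3219 bits

The distribution closer to uniform has higher entropy.
Answer: B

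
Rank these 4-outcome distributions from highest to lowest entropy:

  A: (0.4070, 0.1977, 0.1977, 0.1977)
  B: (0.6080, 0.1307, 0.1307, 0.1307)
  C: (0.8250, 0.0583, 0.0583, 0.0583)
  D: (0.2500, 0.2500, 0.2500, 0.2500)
D > A > B > C

Key insight: Entropy is maximized by uniform distributions and minimized by concentrated distributions.

Entropies:
  H(A) = 1.9148 bits
  H(B) = 1.5874 bits
  H(C) = 0.9464 bits
  H(D) = 2.0000 bits

Ranking: D > A > B > C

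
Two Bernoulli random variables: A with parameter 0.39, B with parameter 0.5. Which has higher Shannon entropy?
B

For binary distributions, entropy is maximized at p=0.5 and decreases as p moves toward 0 or 1.

H(A) = H(0.39) = 0.9648 bits
H(B) = H(0.5) = 1.0000 bits

Distribution B (p=0.5) is closer to uniform (p=0.5), so it has higher entropy.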